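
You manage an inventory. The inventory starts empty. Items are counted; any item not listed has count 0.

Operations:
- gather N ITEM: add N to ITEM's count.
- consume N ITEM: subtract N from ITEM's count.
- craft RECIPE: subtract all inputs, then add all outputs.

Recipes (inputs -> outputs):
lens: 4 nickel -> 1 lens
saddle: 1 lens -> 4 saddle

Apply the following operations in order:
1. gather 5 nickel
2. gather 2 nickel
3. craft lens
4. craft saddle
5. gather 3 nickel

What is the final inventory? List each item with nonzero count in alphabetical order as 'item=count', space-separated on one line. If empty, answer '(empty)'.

After 1 (gather 5 nickel): nickel=5
After 2 (gather 2 nickel): nickel=7
After 3 (craft lens): lens=1 nickel=3
After 4 (craft saddle): nickel=3 saddle=4
After 5 (gather 3 nickel): nickel=6 saddle=4

Answer: nickel=6 saddle=4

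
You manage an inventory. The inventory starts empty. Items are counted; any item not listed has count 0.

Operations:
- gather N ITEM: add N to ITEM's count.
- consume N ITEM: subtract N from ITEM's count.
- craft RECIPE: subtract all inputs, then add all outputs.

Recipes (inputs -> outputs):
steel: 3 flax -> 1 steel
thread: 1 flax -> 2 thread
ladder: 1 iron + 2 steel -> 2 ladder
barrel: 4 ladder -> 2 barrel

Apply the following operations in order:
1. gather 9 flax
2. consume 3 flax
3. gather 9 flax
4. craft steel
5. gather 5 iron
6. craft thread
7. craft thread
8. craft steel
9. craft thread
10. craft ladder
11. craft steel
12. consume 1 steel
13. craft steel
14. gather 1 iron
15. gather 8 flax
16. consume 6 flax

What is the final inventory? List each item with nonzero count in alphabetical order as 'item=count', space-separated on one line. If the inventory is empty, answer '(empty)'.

Answer: flax=2 iron=5 ladder=2 steel=1 thread=6

Derivation:
After 1 (gather 9 flax): flax=9
After 2 (consume 3 flax): flax=6
After 3 (gather 9 flax): flax=15
After 4 (craft steel): flax=12 steel=1
After 5 (gather 5 iron): flax=12 iron=5 steel=1
After 6 (craft thread): flax=11 iron=5 steel=1 thread=2
After 7 (craft thread): flax=10 iron=5 steel=1 thread=4
After 8 (craft steel): flax=7 iron=5 steel=2 thread=4
After 9 (craft thread): flax=6 iron=5 steel=2 thread=6
After 10 (craft ladder): flax=6 iron=4 ladder=2 thread=6
After 11 (craft steel): flax=3 iron=4 ladder=2 steel=1 thread=6
After 12 (consume 1 steel): flax=3 iron=4 ladder=2 thread=6
After 13 (craft steel): iron=4 ladder=2 steel=1 thread=6
After 14 (gather 1 iron): iron=5 ladder=2 steel=1 thread=6
After 15 (gather 8 flax): flax=8 iron=5 ladder=2 steel=1 thread=6
After 16 (consume 6 flax): flax=2 iron=5 ladder=2 steel=1 thread=6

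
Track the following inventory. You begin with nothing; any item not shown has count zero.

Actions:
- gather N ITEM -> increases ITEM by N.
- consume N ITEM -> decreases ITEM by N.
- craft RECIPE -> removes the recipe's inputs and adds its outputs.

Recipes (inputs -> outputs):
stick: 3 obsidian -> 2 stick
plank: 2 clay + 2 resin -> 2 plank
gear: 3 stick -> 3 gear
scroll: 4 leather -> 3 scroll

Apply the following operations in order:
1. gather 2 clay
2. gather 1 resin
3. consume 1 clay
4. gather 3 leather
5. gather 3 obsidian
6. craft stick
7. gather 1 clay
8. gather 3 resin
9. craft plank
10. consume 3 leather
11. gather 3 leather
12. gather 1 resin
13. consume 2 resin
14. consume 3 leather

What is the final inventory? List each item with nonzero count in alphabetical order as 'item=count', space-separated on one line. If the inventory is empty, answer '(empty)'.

After 1 (gather 2 clay): clay=2
After 2 (gather 1 resin): clay=2 resin=1
After 3 (consume 1 clay): clay=1 resin=1
After 4 (gather 3 leather): clay=1 leather=3 resin=1
After 5 (gather 3 obsidian): clay=1 leather=3 obsidian=3 resin=1
After 6 (craft stick): clay=1 leather=3 resin=1 stick=2
After 7 (gather 1 clay): clay=2 leather=3 resin=1 stick=2
After 8 (gather 3 resin): clay=2 leather=3 resin=4 stick=2
After 9 (craft plank): leather=3 plank=2 resin=2 stick=2
After 10 (consume 3 leather): plank=2 resin=2 stick=2
After 11 (gather 3 leather): leather=3 plank=2 resin=2 stick=2
After 12 (gather 1 resin): leather=3 plank=2 resin=3 stick=2
After 13 (consume 2 resin): leather=3 plank=2 resin=1 stick=2
After 14 (consume 3 leather): plank=2 resin=1 stick=2

Answer: plank=2 resin=1 stick=2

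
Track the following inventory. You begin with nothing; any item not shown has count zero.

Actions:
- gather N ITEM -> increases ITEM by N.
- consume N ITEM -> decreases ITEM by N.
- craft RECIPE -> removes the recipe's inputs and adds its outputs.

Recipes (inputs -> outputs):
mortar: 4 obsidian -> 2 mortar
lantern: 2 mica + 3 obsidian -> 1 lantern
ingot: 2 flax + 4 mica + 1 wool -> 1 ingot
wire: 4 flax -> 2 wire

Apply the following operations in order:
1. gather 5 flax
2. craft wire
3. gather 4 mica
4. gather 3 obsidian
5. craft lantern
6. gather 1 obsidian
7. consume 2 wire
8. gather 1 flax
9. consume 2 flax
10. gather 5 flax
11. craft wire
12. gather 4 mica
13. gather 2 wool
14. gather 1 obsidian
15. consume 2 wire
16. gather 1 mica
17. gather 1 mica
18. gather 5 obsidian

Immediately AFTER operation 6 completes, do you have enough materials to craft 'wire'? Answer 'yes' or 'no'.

Answer: no

Derivation:
After 1 (gather 5 flax): flax=5
After 2 (craft wire): flax=1 wire=2
After 3 (gather 4 mica): flax=1 mica=4 wire=2
After 4 (gather 3 obsidian): flax=1 mica=4 obsidian=3 wire=2
After 5 (craft lantern): flax=1 lantern=1 mica=2 wire=2
After 6 (gather 1 obsidian): flax=1 lantern=1 mica=2 obsidian=1 wire=2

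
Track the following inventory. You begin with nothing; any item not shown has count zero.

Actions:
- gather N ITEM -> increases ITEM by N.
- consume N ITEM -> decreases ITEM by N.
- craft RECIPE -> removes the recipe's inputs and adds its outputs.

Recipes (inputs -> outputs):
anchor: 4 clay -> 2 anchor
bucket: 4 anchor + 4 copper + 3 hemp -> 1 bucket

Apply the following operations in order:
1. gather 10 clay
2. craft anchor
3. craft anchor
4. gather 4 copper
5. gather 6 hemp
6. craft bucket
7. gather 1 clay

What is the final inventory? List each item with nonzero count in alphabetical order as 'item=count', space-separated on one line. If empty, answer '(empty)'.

Answer: bucket=1 clay=3 hemp=3

Derivation:
After 1 (gather 10 clay): clay=10
After 2 (craft anchor): anchor=2 clay=6
After 3 (craft anchor): anchor=4 clay=2
After 4 (gather 4 copper): anchor=4 clay=2 copper=4
After 5 (gather 6 hemp): anchor=4 clay=2 copper=4 hemp=6
After 6 (craft bucket): bucket=1 clay=2 hemp=3
After 7 (gather 1 clay): bucket=1 clay=3 hemp=3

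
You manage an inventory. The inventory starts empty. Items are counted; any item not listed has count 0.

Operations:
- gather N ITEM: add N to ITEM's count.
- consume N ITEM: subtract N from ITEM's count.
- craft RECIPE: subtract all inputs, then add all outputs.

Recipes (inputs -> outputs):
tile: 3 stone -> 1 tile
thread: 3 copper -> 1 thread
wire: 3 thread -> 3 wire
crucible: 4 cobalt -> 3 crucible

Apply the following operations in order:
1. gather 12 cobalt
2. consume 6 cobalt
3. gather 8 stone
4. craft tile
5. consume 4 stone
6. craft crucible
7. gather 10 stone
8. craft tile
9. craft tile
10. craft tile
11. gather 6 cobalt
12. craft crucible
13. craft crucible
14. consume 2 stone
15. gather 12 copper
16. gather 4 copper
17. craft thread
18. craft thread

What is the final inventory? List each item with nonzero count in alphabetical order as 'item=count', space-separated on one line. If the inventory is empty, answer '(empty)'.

Answer: copper=10 crucible=9 thread=2 tile=4

Derivation:
After 1 (gather 12 cobalt): cobalt=12
After 2 (consume 6 cobalt): cobalt=6
After 3 (gather 8 stone): cobalt=6 stone=8
After 4 (craft tile): cobalt=6 stone=5 tile=1
After 5 (consume 4 stone): cobalt=6 stone=1 tile=1
After 6 (craft crucible): cobalt=2 crucible=3 stone=1 tile=1
After 7 (gather 10 stone): cobalt=2 crucible=3 stone=11 tile=1
After 8 (craft tile): cobalt=2 crucible=3 stone=8 tile=2
After 9 (craft tile): cobalt=2 crucible=3 stone=5 tile=3
After 10 (craft tile): cobalt=2 crucible=3 stone=2 tile=4
After 11 (gather 6 cobalt): cobalt=8 crucible=3 stone=2 tile=4
After 12 (craft crucible): cobalt=4 crucible=6 stone=2 tile=4
After 13 (craft crucible): crucible=9 stone=2 tile=4
After 14 (consume 2 stone): crucible=9 tile=4
After 15 (gather 12 copper): copper=12 crucible=9 tile=4
After 16 (gather 4 copper): copper=16 crucible=9 tile=4
After 17 (craft thread): copper=13 crucible=9 thread=1 tile=4
After 18 (craft thread): copper=10 crucible=9 thread=2 tile=4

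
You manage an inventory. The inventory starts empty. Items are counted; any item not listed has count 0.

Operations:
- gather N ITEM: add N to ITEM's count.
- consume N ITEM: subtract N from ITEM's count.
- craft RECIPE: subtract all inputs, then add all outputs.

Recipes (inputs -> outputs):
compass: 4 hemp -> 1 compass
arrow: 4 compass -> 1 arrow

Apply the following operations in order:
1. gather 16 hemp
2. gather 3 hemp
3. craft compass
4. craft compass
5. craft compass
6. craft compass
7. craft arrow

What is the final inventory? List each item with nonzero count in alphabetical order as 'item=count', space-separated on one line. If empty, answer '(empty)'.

After 1 (gather 16 hemp): hemp=16
After 2 (gather 3 hemp): hemp=19
After 3 (craft compass): compass=1 hemp=15
After 4 (craft compass): compass=2 hemp=11
After 5 (craft compass): compass=3 hemp=7
After 6 (craft compass): compass=4 hemp=3
After 7 (craft arrow): arrow=1 hemp=3

Answer: arrow=1 hemp=3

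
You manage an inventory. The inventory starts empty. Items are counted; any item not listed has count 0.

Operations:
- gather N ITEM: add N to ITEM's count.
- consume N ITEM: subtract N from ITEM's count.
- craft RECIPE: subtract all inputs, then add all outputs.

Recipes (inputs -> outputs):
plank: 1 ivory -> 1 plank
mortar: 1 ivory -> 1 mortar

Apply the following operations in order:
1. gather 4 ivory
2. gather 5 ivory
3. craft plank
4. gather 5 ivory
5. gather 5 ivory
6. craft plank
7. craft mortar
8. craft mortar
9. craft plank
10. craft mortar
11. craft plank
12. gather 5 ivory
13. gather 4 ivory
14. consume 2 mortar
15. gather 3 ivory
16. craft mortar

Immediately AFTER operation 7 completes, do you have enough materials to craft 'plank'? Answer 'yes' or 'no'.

After 1 (gather 4 ivory): ivory=4
After 2 (gather 5 ivory): ivory=9
After 3 (craft plank): ivory=8 plank=1
After 4 (gather 5 ivory): ivory=13 plank=1
After 5 (gather 5 ivory): ivory=18 plank=1
After 6 (craft plank): ivory=17 plank=2
After 7 (craft mortar): ivory=16 mortar=1 plank=2

Answer: yes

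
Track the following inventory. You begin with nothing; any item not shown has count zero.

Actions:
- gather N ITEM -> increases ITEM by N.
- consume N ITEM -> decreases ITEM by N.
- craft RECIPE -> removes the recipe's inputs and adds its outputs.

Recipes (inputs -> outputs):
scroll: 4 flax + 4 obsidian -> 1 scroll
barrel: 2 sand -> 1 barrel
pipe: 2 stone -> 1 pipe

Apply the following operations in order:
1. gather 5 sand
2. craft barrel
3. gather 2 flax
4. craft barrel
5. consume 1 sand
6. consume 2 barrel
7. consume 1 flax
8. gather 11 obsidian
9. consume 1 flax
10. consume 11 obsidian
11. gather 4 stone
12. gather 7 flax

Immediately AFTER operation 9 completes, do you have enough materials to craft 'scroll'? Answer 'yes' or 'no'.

Answer: no

Derivation:
After 1 (gather 5 sand): sand=5
After 2 (craft barrel): barrel=1 sand=3
After 3 (gather 2 flax): barrel=1 flax=2 sand=3
After 4 (craft barrel): barrel=2 flax=2 sand=1
After 5 (consume 1 sand): barrel=2 flax=2
After 6 (consume 2 barrel): flax=2
After 7 (consume 1 flax): flax=1
After 8 (gather 11 obsidian): flax=1 obsidian=11
After 9 (consume 1 flax): obsidian=11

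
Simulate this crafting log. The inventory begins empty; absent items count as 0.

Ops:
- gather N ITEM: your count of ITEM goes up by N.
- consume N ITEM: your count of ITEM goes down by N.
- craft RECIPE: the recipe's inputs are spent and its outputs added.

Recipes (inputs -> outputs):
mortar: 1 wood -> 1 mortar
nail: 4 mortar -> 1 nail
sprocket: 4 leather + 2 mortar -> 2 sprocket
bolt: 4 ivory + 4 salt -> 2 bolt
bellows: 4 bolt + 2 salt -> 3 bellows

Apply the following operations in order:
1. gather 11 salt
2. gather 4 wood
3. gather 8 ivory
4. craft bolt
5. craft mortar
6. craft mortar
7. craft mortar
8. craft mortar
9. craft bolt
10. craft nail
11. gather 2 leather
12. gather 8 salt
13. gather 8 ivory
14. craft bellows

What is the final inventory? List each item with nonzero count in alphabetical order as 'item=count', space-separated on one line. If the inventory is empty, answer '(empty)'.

Answer: bellows=3 ivory=8 leather=2 nail=1 salt=9

Derivation:
After 1 (gather 11 salt): salt=11
After 2 (gather 4 wood): salt=11 wood=4
After 3 (gather 8 ivory): ivory=8 salt=11 wood=4
After 4 (craft bolt): bolt=2 ivory=4 salt=7 wood=4
After 5 (craft mortar): bolt=2 ivory=4 mortar=1 salt=7 wood=3
After 6 (craft mortar): bolt=2 ivory=4 mortar=2 salt=7 wood=2
After 7 (craft mortar): bolt=2 ivory=4 mortar=3 salt=7 wood=1
After 8 (craft mortar): bolt=2 ivory=4 mortar=4 salt=7
After 9 (craft bolt): bolt=4 mortar=4 salt=3
After 10 (craft nail): bolt=4 nail=1 salt=3
After 11 (gather 2 leather): bolt=4 leather=2 nail=1 salt=3
After 12 (gather 8 salt): bolt=4 leather=2 nail=1 salt=11
After 13 (gather 8 ivory): bolt=4 ivory=8 leather=2 nail=1 salt=11
After 14 (craft bellows): bellows=3 ivory=8 leather=2 nail=1 salt=9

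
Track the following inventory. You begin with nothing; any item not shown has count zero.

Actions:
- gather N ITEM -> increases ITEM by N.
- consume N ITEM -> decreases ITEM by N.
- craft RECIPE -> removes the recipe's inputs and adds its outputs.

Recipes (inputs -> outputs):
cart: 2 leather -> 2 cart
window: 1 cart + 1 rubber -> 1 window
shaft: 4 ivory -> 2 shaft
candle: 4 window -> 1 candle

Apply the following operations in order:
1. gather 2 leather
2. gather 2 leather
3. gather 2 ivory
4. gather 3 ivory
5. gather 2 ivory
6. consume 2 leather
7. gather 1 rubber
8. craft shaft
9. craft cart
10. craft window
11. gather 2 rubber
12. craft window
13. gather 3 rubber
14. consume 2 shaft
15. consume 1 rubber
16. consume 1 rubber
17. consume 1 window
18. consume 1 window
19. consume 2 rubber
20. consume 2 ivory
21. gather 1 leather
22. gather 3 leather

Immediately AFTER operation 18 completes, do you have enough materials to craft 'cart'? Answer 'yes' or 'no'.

Answer: no

Derivation:
After 1 (gather 2 leather): leather=2
After 2 (gather 2 leather): leather=4
After 3 (gather 2 ivory): ivory=2 leather=4
After 4 (gather 3 ivory): ivory=5 leather=4
After 5 (gather 2 ivory): ivory=7 leather=4
After 6 (consume 2 leather): ivory=7 leather=2
After 7 (gather 1 rubber): ivory=7 leather=2 rubber=1
After 8 (craft shaft): ivory=3 leather=2 rubber=1 shaft=2
After 9 (craft cart): cart=2 ivory=3 rubber=1 shaft=2
After 10 (craft window): cart=1 ivory=3 shaft=2 window=1
After 11 (gather 2 rubber): cart=1 ivory=3 rubber=2 shaft=2 window=1
After 12 (craft window): ivory=3 rubber=1 shaft=2 window=2
After 13 (gather 3 rubber): ivory=3 rubber=4 shaft=2 window=2
After 14 (consume 2 shaft): ivory=3 rubber=4 window=2
After 15 (consume 1 rubber): ivory=3 rubber=3 window=2
After 16 (consume 1 rubber): ivory=3 rubber=2 window=2
After 17 (consume 1 window): ivory=3 rubber=2 window=1
After 18 (consume 1 window): ivory=3 rubber=2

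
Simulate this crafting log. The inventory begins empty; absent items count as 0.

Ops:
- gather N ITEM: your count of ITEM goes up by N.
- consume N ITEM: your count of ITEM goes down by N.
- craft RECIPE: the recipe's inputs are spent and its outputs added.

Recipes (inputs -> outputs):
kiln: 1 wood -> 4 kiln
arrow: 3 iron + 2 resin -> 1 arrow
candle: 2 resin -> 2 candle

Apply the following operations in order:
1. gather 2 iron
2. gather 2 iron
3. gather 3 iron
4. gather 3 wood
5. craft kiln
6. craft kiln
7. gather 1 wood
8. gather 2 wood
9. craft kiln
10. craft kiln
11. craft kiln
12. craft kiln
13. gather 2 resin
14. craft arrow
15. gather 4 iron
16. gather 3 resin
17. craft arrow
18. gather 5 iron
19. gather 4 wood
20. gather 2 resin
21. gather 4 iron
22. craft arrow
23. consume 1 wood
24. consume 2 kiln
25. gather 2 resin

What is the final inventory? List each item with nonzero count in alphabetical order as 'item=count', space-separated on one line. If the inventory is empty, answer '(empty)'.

After 1 (gather 2 iron): iron=2
After 2 (gather 2 iron): iron=4
After 3 (gather 3 iron): iron=7
After 4 (gather 3 wood): iron=7 wood=3
After 5 (craft kiln): iron=7 kiln=4 wood=2
After 6 (craft kiln): iron=7 kiln=8 wood=1
After 7 (gather 1 wood): iron=7 kiln=8 wood=2
After 8 (gather 2 wood): iron=7 kiln=8 wood=4
After 9 (craft kiln): iron=7 kiln=12 wood=3
After 10 (craft kiln): iron=7 kiln=16 wood=2
After 11 (craft kiln): iron=7 kiln=20 wood=1
After 12 (craft kiln): iron=7 kiln=24
After 13 (gather 2 resin): iron=7 kiln=24 resin=2
After 14 (craft arrow): arrow=1 iron=4 kiln=24
After 15 (gather 4 iron): arrow=1 iron=8 kiln=24
After 16 (gather 3 resin): arrow=1 iron=8 kiln=24 resin=3
After 17 (craft arrow): arrow=2 iron=5 kiln=24 resin=1
After 18 (gather 5 iron): arrow=2 iron=10 kiln=24 resin=1
After 19 (gather 4 wood): arrow=2 iron=10 kiln=24 resin=1 wood=4
After 20 (gather 2 resin): arrow=2 iron=10 kiln=24 resin=3 wood=4
After 21 (gather 4 iron): arrow=2 iron=14 kiln=24 resin=3 wood=4
After 22 (craft arrow): arrow=3 iron=11 kiln=24 resin=1 wood=4
After 23 (consume 1 wood): arrow=3 iron=11 kiln=24 resin=1 wood=3
After 24 (consume 2 kiln): arrow=3 iron=11 kiln=22 resin=1 wood=3
After 25 (gather 2 resin): arrow=3 iron=11 kiln=22 resin=3 wood=3

Answer: arrow=3 iron=11 kiln=22 resin=3 wood=3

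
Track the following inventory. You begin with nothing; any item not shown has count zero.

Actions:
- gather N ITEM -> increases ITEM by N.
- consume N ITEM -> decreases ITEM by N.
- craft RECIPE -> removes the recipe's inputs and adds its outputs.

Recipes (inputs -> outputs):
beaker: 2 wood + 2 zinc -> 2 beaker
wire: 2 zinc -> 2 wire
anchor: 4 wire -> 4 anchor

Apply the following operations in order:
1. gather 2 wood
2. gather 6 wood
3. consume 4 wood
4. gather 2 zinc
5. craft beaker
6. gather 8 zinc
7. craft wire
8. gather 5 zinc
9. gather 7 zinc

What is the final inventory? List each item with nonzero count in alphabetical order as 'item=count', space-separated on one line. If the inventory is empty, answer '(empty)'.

Answer: beaker=2 wire=2 wood=2 zinc=18

Derivation:
After 1 (gather 2 wood): wood=2
After 2 (gather 6 wood): wood=8
After 3 (consume 4 wood): wood=4
After 4 (gather 2 zinc): wood=4 zinc=2
After 5 (craft beaker): beaker=2 wood=2
After 6 (gather 8 zinc): beaker=2 wood=2 zinc=8
After 7 (craft wire): beaker=2 wire=2 wood=2 zinc=6
After 8 (gather 5 zinc): beaker=2 wire=2 wood=2 zinc=11
After 9 (gather 7 zinc): beaker=2 wire=2 wood=2 zinc=18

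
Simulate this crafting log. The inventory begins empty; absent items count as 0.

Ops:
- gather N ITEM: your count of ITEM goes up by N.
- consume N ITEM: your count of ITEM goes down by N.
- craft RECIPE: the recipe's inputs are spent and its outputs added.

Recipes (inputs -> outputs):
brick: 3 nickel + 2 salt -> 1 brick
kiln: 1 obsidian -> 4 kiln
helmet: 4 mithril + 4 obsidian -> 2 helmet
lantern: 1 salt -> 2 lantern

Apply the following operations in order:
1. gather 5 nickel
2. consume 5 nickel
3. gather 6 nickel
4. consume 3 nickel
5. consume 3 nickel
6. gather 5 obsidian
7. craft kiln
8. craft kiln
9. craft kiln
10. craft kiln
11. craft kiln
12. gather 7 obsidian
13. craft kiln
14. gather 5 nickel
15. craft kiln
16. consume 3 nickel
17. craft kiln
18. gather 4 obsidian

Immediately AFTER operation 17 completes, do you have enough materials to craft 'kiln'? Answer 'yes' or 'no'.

After 1 (gather 5 nickel): nickel=5
After 2 (consume 5 nickel): (empty)
After 3 (gather 6 nickel): nickel=6
After 4 (consume 3 nickel): nickel=3
After 5 (consume 3 nickel): (empty)
After 6 (gather 5 obsidian): obsidian=5
After 7 (craft kiln): kiln=4 obsidian=4
After 8 (craft kiln): kiln=8 obsidian=3
After 9 (craft kiln): kiln=12 obsidian=2
After 10 (craft kiln): kiln=16 obsidian=1
After 11 (craft kiln): kiln=20
After 12 (gather 7 obsidian): kiln=20 obsidian=7
After 13 (craft kiln): kiln=24 obsidian=6
After 14 (gather 5 nickel): kiln=24 nickel=5 obsidian=6
After 15 (craft kiln): kiln=28 nickel=5 obsidian=5
After 16 (consume 3 nickel): kiln=28 nickel=2 obsidian=5
After 17 (craft kiln): kiln=32 nickel=2 obsidian=4

Answer: yes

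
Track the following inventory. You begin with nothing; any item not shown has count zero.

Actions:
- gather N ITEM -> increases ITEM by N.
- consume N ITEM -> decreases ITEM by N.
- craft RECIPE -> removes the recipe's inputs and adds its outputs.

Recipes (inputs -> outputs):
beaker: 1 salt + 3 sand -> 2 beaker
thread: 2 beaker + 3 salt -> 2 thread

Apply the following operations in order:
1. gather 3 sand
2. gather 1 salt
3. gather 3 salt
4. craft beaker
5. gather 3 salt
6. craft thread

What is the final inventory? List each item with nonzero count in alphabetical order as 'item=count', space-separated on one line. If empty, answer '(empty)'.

After 1 (gather 3 sand): sand=3
After 2 (gather 1 salt): salt=1 sand=3
After 3 (gather 3 salt): salt=4 sand=3
After 4 (craft beaker): beaker=2 salt=3
After 5 (gather 3 salt): beaker=2 salt=6
After 6 (craft thread): salt=3 thread=2

Answer: salt=3 thread=2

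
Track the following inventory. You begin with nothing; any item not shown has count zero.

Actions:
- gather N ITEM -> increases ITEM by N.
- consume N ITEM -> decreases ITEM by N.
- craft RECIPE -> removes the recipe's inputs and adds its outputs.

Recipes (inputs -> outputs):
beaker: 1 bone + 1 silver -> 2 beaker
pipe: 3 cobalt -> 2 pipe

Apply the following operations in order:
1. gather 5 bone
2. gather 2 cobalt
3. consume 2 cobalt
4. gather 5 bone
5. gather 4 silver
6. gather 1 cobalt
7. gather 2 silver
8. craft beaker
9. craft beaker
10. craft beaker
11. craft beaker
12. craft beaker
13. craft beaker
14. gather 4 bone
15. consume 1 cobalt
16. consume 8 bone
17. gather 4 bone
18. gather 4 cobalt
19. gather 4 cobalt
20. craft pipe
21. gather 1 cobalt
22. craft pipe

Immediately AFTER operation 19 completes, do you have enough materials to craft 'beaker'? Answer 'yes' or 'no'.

After 1 (gather 5 bone): bone=5
After 2 (gather 2 cobalt): bone=5 cobalt=2
After 3 (consume 2 cobalt): bone=5
After 4 (gather 5 bone): bone=10
After 5 (gather 4 silver): bone=10 silver=4
After 6 (gather 1 cobalt): bone=10 cobalt=1 silver=4
After 7 (gather 2 silver): bone=10 cobalt=1 silver=6
After 8 (craft beaker): beaker=2 bone=9 cobalt=1 silver=5
After 9 (craft beaker): beaker=4 bone=8 cobalt=1 silver=4
After 10 (craft beaker): beaker=6 bone=7 cobalt=1 silver=3
After 11 (craft beaker): beaker=8 bone=6 cobalt=1 silver=2
After 12 (craft beaker): beaker=10 bone=5 cobalt=1 silver=1
After 13 (craft beaker): beaker=12 bone=4 cobalt=1
After 14 (gather 4 bone): beaker=12 bone=8 cobalt=1
After 15 (consume 1 cobalt): beaker=12 bone=8
After 16 (consume 8 bone): beaker=12
After 17 (gather 4 bone): beaker=12 bone=4
After 18 (gather 4 cobalt): beaker=12 bone=4 cobalt=4
After 19 (gather 4 cobalt): beaker=12 bone=4 cobalt=8

Answer: no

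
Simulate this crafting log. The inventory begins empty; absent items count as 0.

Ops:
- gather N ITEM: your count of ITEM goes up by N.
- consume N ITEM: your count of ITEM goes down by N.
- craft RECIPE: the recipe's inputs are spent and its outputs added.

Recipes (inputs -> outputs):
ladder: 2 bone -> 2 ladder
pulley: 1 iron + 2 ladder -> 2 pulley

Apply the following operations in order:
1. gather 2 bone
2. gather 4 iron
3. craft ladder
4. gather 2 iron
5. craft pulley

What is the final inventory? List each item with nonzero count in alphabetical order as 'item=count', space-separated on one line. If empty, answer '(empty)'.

After 1 (gather 2 bone): bone=2
After 2 (gather 4 iron): bone=2 iron=4
After 3 (craft ladder): iron=4 ladder=2
After 4 (gather 2 iron): iron=6 ladder=2
After 5 (craft pulley): iron=5 pulley=2

Answer: iron=5 pulley=2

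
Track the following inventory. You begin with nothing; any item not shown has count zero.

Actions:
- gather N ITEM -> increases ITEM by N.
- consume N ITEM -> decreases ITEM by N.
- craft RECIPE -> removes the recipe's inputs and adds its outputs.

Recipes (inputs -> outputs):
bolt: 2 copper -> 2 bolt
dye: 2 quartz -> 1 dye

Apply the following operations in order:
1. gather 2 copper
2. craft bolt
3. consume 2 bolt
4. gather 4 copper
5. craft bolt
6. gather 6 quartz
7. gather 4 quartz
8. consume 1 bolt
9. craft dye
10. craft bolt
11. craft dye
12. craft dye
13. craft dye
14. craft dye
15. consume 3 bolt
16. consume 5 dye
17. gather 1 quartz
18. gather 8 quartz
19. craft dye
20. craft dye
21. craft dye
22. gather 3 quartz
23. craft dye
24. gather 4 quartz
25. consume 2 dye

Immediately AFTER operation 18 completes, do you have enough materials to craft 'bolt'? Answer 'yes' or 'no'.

Answer: no

Derivation:
After 1 (gather 2 copper): copper=2
After 2 (craft bolt): bolt=2
After 3 (consume 2 bolt): (empty)
After 4 (gather 4 copper): copper=4
After 5 (craft bolt): bolt=2 copper=2
After 6 (gather 6 quartz): bolt=2 copper=2 quartz=6
After 7 (gather 4 quartz): bolt=2 copper=2 quartz=10
After 8 (consume 1 bolt): bolt=1 copper=2 quartz=10
After 9 (craft dye): bolt=1 copper=2 dye=1 quartz=8
After 10 (craft bolt): bolt=3 dye=1 quartz=8
After 11 (craft dye): bolt=3 dye=2 quartz=6
After 12 (craft dye): bolt=3 dye=3 quartz=4
After 13 (craft dye): bolt=3 dye=4 quartz=2
After 14 (craft dye): bolt=3 dye=5
After 15 (consume 3 bolt): dye=5
After 16 (consume 5 dye): (empty)
After 17 (gather 1 quartz): quartz=1
After 18 (gather 8 quartz): quartz=9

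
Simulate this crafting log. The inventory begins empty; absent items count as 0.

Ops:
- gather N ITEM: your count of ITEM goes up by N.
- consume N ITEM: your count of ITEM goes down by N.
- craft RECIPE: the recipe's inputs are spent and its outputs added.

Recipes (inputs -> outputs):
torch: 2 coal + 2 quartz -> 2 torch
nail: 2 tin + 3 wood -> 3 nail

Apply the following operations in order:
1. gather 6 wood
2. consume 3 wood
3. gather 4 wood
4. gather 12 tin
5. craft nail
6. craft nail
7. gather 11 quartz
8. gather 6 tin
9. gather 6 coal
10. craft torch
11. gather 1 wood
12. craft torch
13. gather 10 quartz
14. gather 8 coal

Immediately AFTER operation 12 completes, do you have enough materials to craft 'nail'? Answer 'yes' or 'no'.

Answer: no

Derivation:
After 1 (gather 6 wood): wood=6
After 2 (consume 3 wood): wood=3
After 3 (gather 4 wood): wood=7
After 4 (gather 12 tin): tin=12 wood=7
After 5 (craft nail): nail=3 tin=10 wood=4
After 6 (craft nail): nail=6 tin=8 wood=1
After 7 (gather 11 quartz): nail=6 quartz=11 tin=8 wood=1
After 8 (gather 6 tin): nail=6 quartz=11 tin=14 wood=1
After 9 (gather 6 coal): coal=6 nail=6 quartz=11 tin=14 wood=1
After 10 (craft torch): coal=4 nail=6 quartz=9 tin=14 torch=2 wood=1
After 11 (gather 1 wood): coal=4 nail=6 quartz=9 tin=14 torch=2 wood=2
After 12 (craft torch): coal=2 nail=6 quartz=7 tin=14 torch=4 wood=2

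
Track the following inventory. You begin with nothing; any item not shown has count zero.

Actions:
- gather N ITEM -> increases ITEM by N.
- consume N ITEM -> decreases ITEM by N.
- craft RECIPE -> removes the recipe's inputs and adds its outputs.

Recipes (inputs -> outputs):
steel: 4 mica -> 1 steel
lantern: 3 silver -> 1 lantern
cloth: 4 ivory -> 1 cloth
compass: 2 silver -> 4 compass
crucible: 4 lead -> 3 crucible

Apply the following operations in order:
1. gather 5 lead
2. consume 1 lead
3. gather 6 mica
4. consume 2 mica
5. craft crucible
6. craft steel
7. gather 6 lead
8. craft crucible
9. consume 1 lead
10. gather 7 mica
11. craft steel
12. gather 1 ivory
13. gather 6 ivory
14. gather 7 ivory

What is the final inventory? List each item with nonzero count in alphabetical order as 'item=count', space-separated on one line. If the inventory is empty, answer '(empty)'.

After 1 (gather 5 lead): lead=5
After 2 (consume 1 lead): lead=4
After 3 (gather 6 mica): lead=4 mica=6
After 4 (consume 2 mica): lead=4 mica=4
After 5 (craft crucible): crucible=3 mica=4
After 6 (craft steel): crucible=3 steel=1
After 7 (gather 6 lead): crucible=3 lead=6 steel=1
After 8 (craft crucible): crucible=6 lead=2 steel=1
After 9 (consume 1 lead): crucible=6 lead=1 steel=1
After 10 (gather 7 mica): crucible=6 lead=1 mica=7 steel=1
After 11 (craft steel): crucible=6 lead=1 mica=3 steel=2
After 12 (gather 1 ivory): crucible=6 ivory=1 lead=1 mica=3 steel=2
After 13 (gather 6 ivory): crucible=6 ivory=7 lead=1 mica=3 steel=2
After 14 (gather 7 ivory): crucible=6 ivory=14 lead=1 mica=3 steel=2

Answer: crucible=6 ivory=14 lead=1 mica=3 steel=2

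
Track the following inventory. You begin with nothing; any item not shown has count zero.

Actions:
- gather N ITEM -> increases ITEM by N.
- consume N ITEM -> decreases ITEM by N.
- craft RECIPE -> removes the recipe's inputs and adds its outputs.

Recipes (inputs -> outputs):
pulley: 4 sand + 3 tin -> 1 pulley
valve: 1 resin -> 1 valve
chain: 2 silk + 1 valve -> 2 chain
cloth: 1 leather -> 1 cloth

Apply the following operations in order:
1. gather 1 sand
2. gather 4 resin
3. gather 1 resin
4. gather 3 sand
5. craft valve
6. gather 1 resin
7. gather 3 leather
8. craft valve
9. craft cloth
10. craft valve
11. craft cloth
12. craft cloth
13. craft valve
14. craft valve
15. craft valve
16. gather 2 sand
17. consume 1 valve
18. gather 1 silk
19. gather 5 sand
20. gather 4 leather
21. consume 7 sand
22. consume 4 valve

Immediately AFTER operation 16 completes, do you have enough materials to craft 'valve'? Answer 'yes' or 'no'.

After 1 (gather 1 sand): sand=1
After 2 (gather 4 resin): resin=4 sand=1
After 3 (gather 1 resin): resin=5 sand=1
After 4 (gather 3 sand): resin=5 sand=4
After 5 (craft valve): resin=4 sand=4 valve=1
After 6 (gather 1 resin): resin=5 sand=4 valve=1
After 7 (gather 3 leather): leather=3 resin=5 sand=4 valve=1
After 8 (craft valve): leather=3 resin=4 sand=4 valve=2
After 9 (craft cloth): cloth=1 leather=2 resin=4 sand=4 valve=2
After 10 (craft valve): cloth=1 leather=2 resin=3 sand=4 valve=3
After 11 (craft cloth): cloth=2 leather=1 resin=3 sand=4 valve=3
After 12 (craft cloth): cloth=3 resin=3 sand=4 valve=3
After 13 (craft valve): cloth=3 resin=2 sand=4 valve=4
After 14 (craft valve): cloth=3 resin=1 sand=4 valve=5
After 15 (craft valve): cloth=3 sand=4 valve=6
After 16 (gather 2 sand): cloth=3 sand=6 valve=6

Answer: no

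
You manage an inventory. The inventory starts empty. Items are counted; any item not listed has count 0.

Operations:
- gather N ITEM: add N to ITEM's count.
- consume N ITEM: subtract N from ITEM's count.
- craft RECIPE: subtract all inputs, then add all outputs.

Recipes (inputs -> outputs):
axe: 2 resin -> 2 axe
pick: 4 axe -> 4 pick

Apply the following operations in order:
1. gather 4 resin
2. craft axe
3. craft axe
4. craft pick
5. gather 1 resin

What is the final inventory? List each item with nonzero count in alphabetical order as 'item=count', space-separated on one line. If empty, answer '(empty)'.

After 1 (gather 4 resin): resin=4
After 2 (craft axe): axe=2 resin=2
After 3 (craft axe): axe=4
After 4 (craft pick): pick=4
After 5 (gather 1 resin): pick=4 resin=1

Answer: pick=4 resin=1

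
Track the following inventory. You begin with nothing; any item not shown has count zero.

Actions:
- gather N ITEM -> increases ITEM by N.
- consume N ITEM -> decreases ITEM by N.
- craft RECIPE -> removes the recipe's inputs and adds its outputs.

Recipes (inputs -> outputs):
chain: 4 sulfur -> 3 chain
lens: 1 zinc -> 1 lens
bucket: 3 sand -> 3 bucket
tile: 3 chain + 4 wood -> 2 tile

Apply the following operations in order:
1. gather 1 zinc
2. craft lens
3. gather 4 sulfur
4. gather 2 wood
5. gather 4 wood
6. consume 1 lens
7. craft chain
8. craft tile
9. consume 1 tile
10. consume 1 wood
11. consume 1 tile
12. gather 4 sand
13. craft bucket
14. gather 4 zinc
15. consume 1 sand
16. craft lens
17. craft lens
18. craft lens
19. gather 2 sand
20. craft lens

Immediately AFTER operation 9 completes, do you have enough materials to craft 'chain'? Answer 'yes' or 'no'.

After 1 (gather 1 zinc): zinc=1
After 2 (craft lens): lens=1
After 3 (gather 4 sulfur): lens=1 sulfur=4
After 4 (gather 2 wood): lens=1 sulfur=4 wood=2
After 5 (gather 4 wood): lens=1 sulfur=4 wood=6
After 6 (consume 1 lens): sulfur=4 wood=6
After 7 (craft chain): chain=3 wood=6
After 8 (craft tile): tile=2 wood=2
After 9 (consume 1 tile): tile=1 wood=2

Answer: no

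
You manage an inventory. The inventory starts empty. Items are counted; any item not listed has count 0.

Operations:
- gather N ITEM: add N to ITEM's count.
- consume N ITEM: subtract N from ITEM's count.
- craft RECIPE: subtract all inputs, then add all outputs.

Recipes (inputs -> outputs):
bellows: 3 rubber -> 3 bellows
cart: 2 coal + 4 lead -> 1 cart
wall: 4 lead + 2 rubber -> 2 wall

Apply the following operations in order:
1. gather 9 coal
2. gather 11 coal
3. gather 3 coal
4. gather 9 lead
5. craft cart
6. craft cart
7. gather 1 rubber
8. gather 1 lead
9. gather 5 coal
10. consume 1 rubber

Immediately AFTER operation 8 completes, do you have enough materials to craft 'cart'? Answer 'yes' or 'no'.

Answer: no

Derivation:
After 1 (gather 9 coal): coal=9
After 2 (gather 11 coal): coal=20
After 3 (gather 3 coal): coal=23
After 4 (gather 9 lead): coal=23 lead=9
After 5 (craft cart): cart=1 coal=21 lead=5
After 6 (craft cart): cart=2 coal=19 lead=1
After 7 (gather 1 rubber): cart=2 coal=19 lead=1 rubber=1
After 8 (gather 1 lead): cart=2 coal=19 lead=2 rubber=1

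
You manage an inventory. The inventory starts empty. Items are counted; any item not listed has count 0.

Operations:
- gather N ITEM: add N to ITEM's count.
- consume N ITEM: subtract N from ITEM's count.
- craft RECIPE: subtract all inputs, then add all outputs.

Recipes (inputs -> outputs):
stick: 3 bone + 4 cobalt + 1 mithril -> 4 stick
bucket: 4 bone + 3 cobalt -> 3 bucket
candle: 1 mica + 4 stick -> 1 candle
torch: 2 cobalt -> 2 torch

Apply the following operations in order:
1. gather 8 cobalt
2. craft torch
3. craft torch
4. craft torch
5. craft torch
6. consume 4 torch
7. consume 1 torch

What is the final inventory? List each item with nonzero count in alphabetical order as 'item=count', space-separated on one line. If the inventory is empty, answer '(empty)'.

After 1 (gather 8 cobalt): cobalt=8
After 2 (craft torch): cobalt=6 torch=2
After 3 (craft torch): cobalt=4 torch=4
After 4 (craft torch): cobalt=2 torch=6
After 5 (craft torch): torch=8
After 6 (consume 4 torch): torch=4
After 7 (consume 1 torch): torch=3

Answer: torch=3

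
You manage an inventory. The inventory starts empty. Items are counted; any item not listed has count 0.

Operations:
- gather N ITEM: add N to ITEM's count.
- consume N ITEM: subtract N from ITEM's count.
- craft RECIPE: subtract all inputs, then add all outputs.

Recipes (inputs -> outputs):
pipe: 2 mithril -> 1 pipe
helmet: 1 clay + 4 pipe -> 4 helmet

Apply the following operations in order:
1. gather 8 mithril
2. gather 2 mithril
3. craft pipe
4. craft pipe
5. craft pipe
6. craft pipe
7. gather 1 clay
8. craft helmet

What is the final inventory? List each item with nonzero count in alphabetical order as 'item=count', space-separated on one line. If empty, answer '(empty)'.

Answer: helmet=4 mithril=2

Derivation:
After 1 (gather 8 mithril): mithril=8
After 2 (gather 2 mithril): mithril=10
After 3 (craft pipe): mithril=8 pipe=1
After 4 (craft pipe): mithril=6 pipe=2
After 5 (craft pipe): mithril=4 pipe=3
After 6 (craft pipe): mithril=2 pipe=4
After 7 (gather 1 clay): clay=1 mithril=2 pipe=4
After 8 (craft helmet): helmet=4 mithril=2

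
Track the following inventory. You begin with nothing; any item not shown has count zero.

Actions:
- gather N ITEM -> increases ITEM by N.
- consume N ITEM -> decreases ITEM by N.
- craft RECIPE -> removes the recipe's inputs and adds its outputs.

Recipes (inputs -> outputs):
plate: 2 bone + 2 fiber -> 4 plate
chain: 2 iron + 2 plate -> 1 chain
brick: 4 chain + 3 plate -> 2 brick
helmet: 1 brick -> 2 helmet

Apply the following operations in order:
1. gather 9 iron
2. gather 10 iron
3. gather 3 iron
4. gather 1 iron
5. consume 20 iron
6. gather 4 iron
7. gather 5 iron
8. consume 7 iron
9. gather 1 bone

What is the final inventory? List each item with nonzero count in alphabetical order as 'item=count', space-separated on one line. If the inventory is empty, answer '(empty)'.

Answer: bone=1 iron=5

Derivation:
After 1 (gather 9 iron): iron=9
After 2 (gather 10 iron): iron=19
After 3 (gather 3 iron): iron=22
After 4 (gather 1 iron): iron=23
After 5 (consume 20 iron): iron=3
After 6 (gather 4 iron): iron=7
After 7 (gather 5 iron): iron=12
After 8 (consume 7 iron): iron=5
After 9 (gather 1 bone): bone=1 iron=5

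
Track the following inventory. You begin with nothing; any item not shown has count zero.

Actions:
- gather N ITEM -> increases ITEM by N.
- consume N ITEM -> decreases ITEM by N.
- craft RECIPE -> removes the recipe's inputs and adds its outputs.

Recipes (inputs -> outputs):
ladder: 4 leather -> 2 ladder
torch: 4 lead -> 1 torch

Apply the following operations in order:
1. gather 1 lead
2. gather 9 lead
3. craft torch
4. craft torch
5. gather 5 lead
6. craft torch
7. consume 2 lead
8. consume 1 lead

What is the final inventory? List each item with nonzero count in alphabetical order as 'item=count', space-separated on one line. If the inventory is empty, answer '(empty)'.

After 1 (gather 1 lead): lead=1
After 2 (gather 9 lead): lead=10
After 3 (craft torch): lead=6 torch=1
After 4 (craft torch): lead=2 torch=2
After 5 (gather 5 lead): lead=7 torch=2
After 6 (craft torch): lead=3 torch=3
After 7 (consume 2 lead): lead=1 torch=3
After 8 (consume 1 lead): torch=3

Answer: torch=3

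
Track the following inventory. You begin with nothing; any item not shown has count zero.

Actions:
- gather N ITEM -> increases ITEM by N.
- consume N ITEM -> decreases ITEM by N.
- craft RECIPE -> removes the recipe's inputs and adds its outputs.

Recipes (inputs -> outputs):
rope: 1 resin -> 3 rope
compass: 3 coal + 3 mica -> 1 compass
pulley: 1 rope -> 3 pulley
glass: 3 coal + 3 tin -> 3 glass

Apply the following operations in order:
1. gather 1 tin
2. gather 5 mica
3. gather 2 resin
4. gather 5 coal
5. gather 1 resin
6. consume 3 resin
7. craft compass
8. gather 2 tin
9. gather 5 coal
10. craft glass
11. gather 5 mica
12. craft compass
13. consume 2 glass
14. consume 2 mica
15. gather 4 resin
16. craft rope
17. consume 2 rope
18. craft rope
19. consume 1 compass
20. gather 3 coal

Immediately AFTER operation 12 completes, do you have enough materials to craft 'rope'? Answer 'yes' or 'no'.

Answer: no

Derivation:
After 1 (gather 1 tin): tin=1
After 2 (gather 5 mica): mica=5 tin=1
After 3 (gather 2 resin): mica=5 resin=2 tin=1
After 4 (gather 5 coal): coal=5 mica=5 resin=2 tin=1
After 5 (gather 1 resin): coal=5 mica=5 resin=3 tin=1
After 6 (consume 3 resin): coal=5 mica=5 tin=1
After 7 (craft compass): coal=2 compass=1 mica=2 tin=1
After 8 (gather 2 tin): coal=2 compass=1 mica=2 tin=3
After 9 (gather 5 coal): coal=7 compass=1 mica=2 tin=3
After 10 (craft glass): coal=4 compass=1 glass=3 mica=2
After 11 (gather 5 mica): coal=4 compass=1 glass=3 mica=7
After 12 (craft compass): coal=1 compass=2 glass=3 mica=4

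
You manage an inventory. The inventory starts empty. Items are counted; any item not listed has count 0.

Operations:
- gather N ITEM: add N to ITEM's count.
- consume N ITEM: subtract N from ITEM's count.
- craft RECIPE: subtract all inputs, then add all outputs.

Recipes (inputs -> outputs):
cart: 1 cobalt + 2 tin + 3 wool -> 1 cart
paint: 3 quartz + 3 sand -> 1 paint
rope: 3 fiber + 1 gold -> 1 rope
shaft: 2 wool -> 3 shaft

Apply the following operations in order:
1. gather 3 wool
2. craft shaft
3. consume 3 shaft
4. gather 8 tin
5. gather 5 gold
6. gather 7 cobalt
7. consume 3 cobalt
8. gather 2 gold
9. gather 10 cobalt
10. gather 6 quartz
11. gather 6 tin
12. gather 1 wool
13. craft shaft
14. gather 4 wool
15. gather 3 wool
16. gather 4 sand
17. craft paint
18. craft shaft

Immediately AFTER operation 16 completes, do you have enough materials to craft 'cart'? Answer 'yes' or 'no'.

After 1 (gather 3 wool): wool=3
After 2 (craft shaft): shaft=3 wool=1
After 3 (consume 3 shaft): wool=1
After 4 (gather 8 tin): tin=8 wool=1
After 5 (gather 5 gold): gold=5 tin=8 wool=1
After 6 (gather 7 cobalt): cobalt=7 gold=5 tin=8 wool=1
After 7 (consume 3 cobalt): cobalt=4 gold=5 tin=8 wool=1
After 8 (gather 2 gold): cobalt=4 gold=7 tin=8 wool=1
After 9 (gather 10 cobalt): cobalt=14 gold=7 tin=8 wool=1
After 10 (gather 6 quartz): cobalt=14 gold=7 quartz=6 tin=8 wool=1
After 11 (gather 6 tin): cobalt=14 gold=7 quartz=6 tin=14 wool=1
After 12 (gather 1 wool): cobalt=14 gold=7 quartz=6 tin=14 wool=2
After 13 (craft shaft): cobalt=14 gold=7 quartz=6 shaft=3 tin=14
After 14 (gather 4 wool): cobalt=14 gold=7 quartz=6 shaft=3 tin=14 wool=4
After 15 (gather 3 wool): cobalt=14 gold=7 quartz=6 shaft=3 tin=14 wool=7
After 16 (gather 4 sand): cobalt=14 gold=7 quartz=6 sand=4 shaft=3 tin=14 wool=7

Answer: yes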